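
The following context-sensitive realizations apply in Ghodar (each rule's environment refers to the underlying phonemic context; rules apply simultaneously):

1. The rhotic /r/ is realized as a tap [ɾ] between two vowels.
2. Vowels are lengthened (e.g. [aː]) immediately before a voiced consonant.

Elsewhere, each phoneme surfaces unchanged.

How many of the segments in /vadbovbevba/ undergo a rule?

3

Segments that undergo a rule: /a/ → [aː] (rule 2); /o/ → [oː] (rule 2); /e/ → [eː] (rule 2).
All other segments surface unchanged.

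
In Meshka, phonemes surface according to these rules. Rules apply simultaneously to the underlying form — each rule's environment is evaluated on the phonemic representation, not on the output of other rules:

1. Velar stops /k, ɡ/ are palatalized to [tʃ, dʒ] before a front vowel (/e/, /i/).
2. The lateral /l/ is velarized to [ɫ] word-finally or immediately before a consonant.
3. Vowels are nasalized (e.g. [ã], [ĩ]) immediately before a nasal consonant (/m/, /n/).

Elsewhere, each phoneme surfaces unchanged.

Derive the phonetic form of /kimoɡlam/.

/k/ (word-initial) occurs before a front vowel → [tʃ] by rule 1.
/i/ (between /k/ and /m/): before a nasal consonant, so rule 3 applies → [ĩ].
/m/ (between /i/ and /o/) is unaffected → [m].
/o/ (between /m/ and /ɡ/): rule 3 targets it, but not before a nasal consonant → unchanged [o].
/ɡ/ (between /o/ and /l/) is in the target of rule 1 but the environment (before a front vowel) is not met → [ɡ].
/l/ — between /ɡ/ and /a/; rule 2 does not apply here → [l].
/a/ meets the environment for rule 3 (before a nasal consonant) → [ã].
/m/ stays [m].

[tʃĩmoɡlãm]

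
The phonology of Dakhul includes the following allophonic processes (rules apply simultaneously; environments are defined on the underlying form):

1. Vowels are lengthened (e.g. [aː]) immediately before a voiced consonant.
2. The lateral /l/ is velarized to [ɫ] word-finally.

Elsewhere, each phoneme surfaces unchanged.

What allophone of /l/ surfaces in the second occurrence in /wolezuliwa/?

[l]

/l/ — between /u/ and /i/; rule 2 does not apply here → [l].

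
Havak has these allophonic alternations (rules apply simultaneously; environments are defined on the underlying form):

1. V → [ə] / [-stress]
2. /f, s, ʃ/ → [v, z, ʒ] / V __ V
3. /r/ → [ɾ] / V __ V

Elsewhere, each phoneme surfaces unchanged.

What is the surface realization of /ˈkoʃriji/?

[ˈkoʃrəjə]

/k/ — not in any rule's target class → [k].
/o/ — between /k/ and /ʃ/; rule 1 does not apply here → [o].
/ʃ/ (between /o/ and /r/) fails the environment for rule 2, so it stays [ʃ].
/r/ (between /ʃ/ and /i/): rule 3 targets it, but not between two vowels → unchanged [r].
/i/ (between /r/ and /j/): in an unstressed syllable, so rule 1 applies → [ə].
/j/ (between /i/ and /i/): no rule targets it → [j].
/i/ meets the environment for rule 1 (in an unstressed syllable) → [ə].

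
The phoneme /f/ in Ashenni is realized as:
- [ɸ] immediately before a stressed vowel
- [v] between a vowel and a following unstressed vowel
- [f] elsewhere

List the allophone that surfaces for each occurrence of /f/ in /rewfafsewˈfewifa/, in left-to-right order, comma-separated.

[f], [f], [ɸ], [v]

Occurrence 1 (position 4): no conditioning environment matches → elsewhere allophone [f].
Occurrence 2 (position 6): no conditioning environment matches → elsewhere allophone [f].
Occurrence 3 (position 10): immediately before a stressed vowel → [ɸ].
Occurrence 4 (position 14): between a vowel and a following unstressed vowel → [v].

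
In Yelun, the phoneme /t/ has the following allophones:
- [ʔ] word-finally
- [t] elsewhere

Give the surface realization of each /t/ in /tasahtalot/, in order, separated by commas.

[t], [t], [ʔ]

Occurrence 1 (position 1): no conditioning environment matches → elsewhere allophone [t].
Occurrence 2 (position 6): no conditioning environment matches → elsewhere allophone [t].
Occurrence 3 (position 10): word-finally → [ʔ].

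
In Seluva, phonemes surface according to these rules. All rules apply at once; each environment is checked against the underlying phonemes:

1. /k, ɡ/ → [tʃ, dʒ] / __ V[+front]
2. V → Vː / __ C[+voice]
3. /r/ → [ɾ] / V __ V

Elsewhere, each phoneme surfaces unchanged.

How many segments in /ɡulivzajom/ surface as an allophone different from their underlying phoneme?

4

Segments that undergo a rule: /u/ → [uː] (rule 2); /i/ → [iː] (rule 2); /a/ → [aː] (rule 2); /o/ → [oː] (rule 2).
All other segments surface unchanged.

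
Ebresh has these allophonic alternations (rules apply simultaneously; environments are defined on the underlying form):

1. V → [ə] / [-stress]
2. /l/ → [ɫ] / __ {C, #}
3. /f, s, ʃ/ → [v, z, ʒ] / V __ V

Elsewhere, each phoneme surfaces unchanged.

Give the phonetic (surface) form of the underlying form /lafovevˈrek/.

/l/ (word-initial) fails the environment for rule 2, so it stays [l].
Rule 1 applies to /a/ (between /l/ and /f/: in an unstressed syllable) → [ə].
/f/ (between /a/ and /o/) occurs between two vowels → [v] by rule 3.
/o/ (between /f/ and /v/): in an unstressed syllable, so rule 1 applies → [ə].
/v/ (between /o/ and /e/): no rule targets it → [v].
/e/ — between /v/ and /v/, in an unstressed syllable — surfaces as [ə] (rule 1).
/v/ — not in any rule's target class → [v].
/r/ — not in any rule's target class → [r].
/e/ (between /r/ and /k/): rule 1 targets it, but not in an unstressed syllable → unchanged [e].
/k/ — not in any rule's target class → [k].

[ləvəvəvˈrek]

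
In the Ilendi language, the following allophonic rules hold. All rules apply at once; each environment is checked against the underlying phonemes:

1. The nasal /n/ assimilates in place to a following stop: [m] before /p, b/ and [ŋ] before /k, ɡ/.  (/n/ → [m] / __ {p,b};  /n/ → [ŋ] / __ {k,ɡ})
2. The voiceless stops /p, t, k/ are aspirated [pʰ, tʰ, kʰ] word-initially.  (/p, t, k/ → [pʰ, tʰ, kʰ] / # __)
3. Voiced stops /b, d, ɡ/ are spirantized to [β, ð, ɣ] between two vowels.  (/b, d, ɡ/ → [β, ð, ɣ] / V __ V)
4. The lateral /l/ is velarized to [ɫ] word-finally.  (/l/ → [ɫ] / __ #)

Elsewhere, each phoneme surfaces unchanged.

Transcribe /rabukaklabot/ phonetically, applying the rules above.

[raβukaklaβot]

/r/ stays [r].
/a/ (between /r/ and /b/): no rule targets it → [a].
/b/ meets the environment for rule 3 (between two vowels) → [β].
/u/ (between /b/ and /k/) is unaffected → [u].
/k/ (between /u/ and /a/) fails the environment for rule 2, so it stays [k].
/a/ — not in any rule's target class → [a].
/k/ (between /a/ and /l/) is in the target of rule 2 but the environment (word-initially) is not met → [k].
/l/ (between /k/ and /a/) fails the environment for rule 4, so it stays [l].
/a/ (between /l/ and /b/) is unaffected → [a].
Rule 3 applies to /b/ (between /a/ and /o/: between two vowels) → [β].
/o/ (between /b/ and /t/) is unaffected → [o].
/t/ (word-final) fails the environment for rule 2, so it stays [t].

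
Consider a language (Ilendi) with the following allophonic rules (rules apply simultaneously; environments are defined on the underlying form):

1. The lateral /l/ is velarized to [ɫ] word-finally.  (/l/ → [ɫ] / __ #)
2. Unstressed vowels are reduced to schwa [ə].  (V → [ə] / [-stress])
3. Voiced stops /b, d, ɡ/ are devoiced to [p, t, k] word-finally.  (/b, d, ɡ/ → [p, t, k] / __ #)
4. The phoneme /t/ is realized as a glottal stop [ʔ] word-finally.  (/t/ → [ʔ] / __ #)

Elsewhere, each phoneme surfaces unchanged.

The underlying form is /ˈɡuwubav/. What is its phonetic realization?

/ɡ/ — word-initial; rule 3 does not apply here → [ɡ].
/u/ — between /ɡ/ and /w/; rule 2 does not apply here → [u].
/w/ — not in any rule's target class → [w].
Rule 2 applies to /u/ (between /w/ and /b/: in an unstressed syllable) → [ə].
/b/ (between /u/ and /a/) fails the environment for rule 3, so it stays [b].
Rule 2 applies to /a/ (between /b/ and /v/: in an unstressed syllable) → [ə].
/v/ stays [v].

[ˈɡuwəbəv]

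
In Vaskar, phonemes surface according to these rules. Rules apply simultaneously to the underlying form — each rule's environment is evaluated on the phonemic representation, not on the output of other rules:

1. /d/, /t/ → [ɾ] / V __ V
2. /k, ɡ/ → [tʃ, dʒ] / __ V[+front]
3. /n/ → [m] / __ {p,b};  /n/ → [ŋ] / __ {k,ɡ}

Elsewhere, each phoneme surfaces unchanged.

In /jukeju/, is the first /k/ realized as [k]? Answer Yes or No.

No

/k/ (between /u/ and /e/) occurs before a front vowel → [tʃ] by rule 2.
The actual realization is [tʃ], not [k].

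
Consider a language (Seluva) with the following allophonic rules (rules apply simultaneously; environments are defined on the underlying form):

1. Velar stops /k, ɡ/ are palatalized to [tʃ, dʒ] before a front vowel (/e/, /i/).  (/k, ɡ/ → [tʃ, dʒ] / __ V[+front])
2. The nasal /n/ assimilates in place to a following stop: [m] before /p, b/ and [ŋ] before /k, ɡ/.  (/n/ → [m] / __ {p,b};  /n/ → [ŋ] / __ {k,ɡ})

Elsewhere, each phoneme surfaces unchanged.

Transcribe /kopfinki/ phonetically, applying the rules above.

[kopfiŋtʃi]

/k/ (word-initial): rule 1 targets it, but not before a front vowel → unchanged [k].
/n/ (between /i/ and /k/): before a labial or velar stop, so rule 2 applies → [ŋ].
/k/ meets the environment for rule 1 (before a front vowel) → [tʃ].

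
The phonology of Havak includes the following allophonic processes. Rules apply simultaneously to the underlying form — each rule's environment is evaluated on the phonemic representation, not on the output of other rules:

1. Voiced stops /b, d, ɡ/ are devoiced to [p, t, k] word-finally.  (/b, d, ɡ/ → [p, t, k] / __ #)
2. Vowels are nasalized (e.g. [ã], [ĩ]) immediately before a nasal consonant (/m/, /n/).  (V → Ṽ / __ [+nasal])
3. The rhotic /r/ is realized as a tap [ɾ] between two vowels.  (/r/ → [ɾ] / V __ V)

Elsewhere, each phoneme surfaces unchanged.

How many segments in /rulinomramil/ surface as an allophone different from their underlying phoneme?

3

Segments that undergo a rule: /i/ → [ĩ] (rule 2); /o/ → [õ] (rule 2); /a/ → [ã] (rule 2).
All other segments surface unchanged.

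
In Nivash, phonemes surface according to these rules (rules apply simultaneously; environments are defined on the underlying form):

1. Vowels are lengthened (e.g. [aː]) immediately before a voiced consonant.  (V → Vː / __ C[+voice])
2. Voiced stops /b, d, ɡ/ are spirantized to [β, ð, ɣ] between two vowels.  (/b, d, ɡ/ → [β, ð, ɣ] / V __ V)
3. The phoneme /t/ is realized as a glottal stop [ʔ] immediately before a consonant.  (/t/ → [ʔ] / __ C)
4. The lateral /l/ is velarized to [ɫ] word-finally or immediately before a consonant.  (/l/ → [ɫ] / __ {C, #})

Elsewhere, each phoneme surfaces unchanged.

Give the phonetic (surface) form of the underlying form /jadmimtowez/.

[jaːdmiːmtoːweːz]

/j/ stays [j].
Rule 1 applies to /a/ (between /j/ and /d/: before a voiced consonant) → [aː].
/d/ (between /a/ and /m/) is in the target of rule 2 but the environment (between two vowels) is not met → [d].
/m/ stays [m].
/i/ — between /m/ and /m/, before a voiced consonant — surfaces as [iː] (rule 1).
/m/ (between /i/ and /t/) is unaffected → [m].
/t/ — between /m/ and /o/; rule 3 does not apply here → [t].
/o/ (between /t/ and /w/): before a voiced consonant, so rule 1 applies → [oː].
/w/ stays [w].
Rule 1 applies to /e/ (between /w/ and /z/: before a voiced consonant) → [eː].
/z/ stays [z].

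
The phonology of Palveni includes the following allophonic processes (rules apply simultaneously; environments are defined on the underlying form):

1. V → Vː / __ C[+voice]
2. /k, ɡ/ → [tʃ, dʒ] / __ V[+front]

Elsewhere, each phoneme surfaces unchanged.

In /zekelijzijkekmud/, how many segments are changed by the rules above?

Segments that undergo a rule: /k/ → [tʃ] (rule 2); /e/ → [eː] (rule 1); /i/ → [iː] (rule 1); /i/ → [iː] (rule 1); /k/ → [tʃ] (rule 2); /u/ → [uː] (rule 1).
All other segments surface unchanged.

6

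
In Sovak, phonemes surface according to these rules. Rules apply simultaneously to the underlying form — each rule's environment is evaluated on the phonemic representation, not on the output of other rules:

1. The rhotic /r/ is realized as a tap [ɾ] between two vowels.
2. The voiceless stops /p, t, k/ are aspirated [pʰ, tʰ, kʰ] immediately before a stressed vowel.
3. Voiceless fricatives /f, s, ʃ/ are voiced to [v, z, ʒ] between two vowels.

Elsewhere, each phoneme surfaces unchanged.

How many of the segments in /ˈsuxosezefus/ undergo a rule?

2

Segments that undergo a rule: /s/ → [z] (rule 3); /f/ → [v] (rule 3).
All other segments surface unchanged.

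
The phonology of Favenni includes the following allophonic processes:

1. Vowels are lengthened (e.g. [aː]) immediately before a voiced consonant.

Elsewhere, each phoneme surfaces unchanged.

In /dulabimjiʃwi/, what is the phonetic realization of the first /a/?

/a/ meets the environment for rule 1 (before a voiced consonant) → [aː].

[aː]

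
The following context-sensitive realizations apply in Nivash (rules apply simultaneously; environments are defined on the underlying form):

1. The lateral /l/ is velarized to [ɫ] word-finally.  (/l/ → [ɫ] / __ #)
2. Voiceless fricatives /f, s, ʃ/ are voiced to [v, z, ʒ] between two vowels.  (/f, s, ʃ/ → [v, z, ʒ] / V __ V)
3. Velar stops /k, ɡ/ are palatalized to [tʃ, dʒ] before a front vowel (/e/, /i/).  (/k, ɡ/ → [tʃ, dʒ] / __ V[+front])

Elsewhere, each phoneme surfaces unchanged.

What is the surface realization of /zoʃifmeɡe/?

[zoʒifmedʒe]

/z/ — not in any rule's target class → [z].
/o/ (between /z/ and /ʃ/): no rule targets it → [o].
/ʃ/ (between /o/ and /i/): between two vowels, so rule 2 applies → [ʒ].
/i/ (between /ʃ/ and /f/) is unaffected → [i].
/f/ (between /i/ and /m/) is in the target of rule 2 but the environment (between two vowels) is not met → [f].
/m/ — not in any rule's target class → [m].
/e/ — not in any rule's target class → [e].
Rule 3 applies to /ɡ/ (between /e/ and /e/: before a front vowel) → [dʒ].
/e/ (word-final) is unaffected → [e].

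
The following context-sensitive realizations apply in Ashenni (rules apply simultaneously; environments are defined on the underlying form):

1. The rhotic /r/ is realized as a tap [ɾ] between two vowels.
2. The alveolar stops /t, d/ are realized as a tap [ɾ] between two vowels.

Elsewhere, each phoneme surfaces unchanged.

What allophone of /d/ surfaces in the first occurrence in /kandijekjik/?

/d/ (between /n/ and /i/): rule 2 targets it, but not between two vowels → unchanged [d].

[d]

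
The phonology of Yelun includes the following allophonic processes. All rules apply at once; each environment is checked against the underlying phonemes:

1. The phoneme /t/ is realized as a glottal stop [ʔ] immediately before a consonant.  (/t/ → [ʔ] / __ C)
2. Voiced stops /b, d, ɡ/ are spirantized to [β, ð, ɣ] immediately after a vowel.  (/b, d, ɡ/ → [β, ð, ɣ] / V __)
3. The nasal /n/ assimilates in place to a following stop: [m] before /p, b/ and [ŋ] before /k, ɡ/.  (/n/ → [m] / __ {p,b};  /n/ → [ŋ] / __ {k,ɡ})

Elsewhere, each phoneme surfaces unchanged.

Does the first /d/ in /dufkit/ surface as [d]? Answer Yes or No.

Yes

/d/ (word-initial): rule 2 targets it, but not immediately after a vowel → unchanged [d].
The actual realization is [d], which matches [d].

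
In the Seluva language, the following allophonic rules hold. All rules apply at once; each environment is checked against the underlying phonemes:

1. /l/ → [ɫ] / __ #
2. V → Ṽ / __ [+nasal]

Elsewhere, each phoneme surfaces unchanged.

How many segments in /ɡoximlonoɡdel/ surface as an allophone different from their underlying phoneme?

Segments that undergo a rule: /i/ → [ĩ] (rule 2); /o/ → [õ] (rule 2); /l/ → [ɫ] (rule 1).
All other segments surface unchanged.

3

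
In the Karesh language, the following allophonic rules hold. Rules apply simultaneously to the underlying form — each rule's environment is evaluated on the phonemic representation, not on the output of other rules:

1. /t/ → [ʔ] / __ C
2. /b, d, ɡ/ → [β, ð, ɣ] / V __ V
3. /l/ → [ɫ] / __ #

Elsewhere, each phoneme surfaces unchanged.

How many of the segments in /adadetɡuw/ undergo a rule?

Segments that undergo a rule: /d/ → [ð] (rule 2); /d/ → [ð] (rule 2); /t/ → [ʔ] (rule 1).
All other segments surface unchanged.

3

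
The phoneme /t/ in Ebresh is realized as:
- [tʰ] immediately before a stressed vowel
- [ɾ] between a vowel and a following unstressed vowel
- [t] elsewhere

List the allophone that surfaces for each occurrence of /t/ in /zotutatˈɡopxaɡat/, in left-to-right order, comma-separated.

[ɾ], [ɾ], [t], [t]

Occurrence 1 (position 3): between a vowel and an unstressed vowel → [ɾ].
Occurrence 2 (position 5): between a vowel and an unstressed vowel → [ɾ].
Occurrence 3 (position 7): no conditioning environment matches → elsewhere allophone [t].
Occurrence 4 (position 15): no conditioning environment matches → elsewhere allophone [t].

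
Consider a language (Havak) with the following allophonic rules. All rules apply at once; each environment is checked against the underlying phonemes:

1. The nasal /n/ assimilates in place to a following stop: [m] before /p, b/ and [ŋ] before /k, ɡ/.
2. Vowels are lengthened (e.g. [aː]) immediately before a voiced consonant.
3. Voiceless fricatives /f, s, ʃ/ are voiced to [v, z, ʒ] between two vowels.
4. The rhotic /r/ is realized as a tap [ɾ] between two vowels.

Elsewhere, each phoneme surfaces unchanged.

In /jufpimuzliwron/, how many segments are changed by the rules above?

4

Segments that undergo a rule: /i/ → [iː] (rule 2); /u/ → [uː] (rule 2); /i/ → [iː] (rule 2); /o/ → [oː] (rule 2).
All other segments surface unchanged.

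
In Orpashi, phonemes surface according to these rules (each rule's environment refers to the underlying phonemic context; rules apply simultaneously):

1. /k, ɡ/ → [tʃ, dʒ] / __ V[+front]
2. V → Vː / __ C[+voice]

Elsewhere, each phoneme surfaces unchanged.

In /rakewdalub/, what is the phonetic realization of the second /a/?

[aː]

/a/ — between /d/ and /l/, before a voiced consonant — surfaces as [aː] (rule 2).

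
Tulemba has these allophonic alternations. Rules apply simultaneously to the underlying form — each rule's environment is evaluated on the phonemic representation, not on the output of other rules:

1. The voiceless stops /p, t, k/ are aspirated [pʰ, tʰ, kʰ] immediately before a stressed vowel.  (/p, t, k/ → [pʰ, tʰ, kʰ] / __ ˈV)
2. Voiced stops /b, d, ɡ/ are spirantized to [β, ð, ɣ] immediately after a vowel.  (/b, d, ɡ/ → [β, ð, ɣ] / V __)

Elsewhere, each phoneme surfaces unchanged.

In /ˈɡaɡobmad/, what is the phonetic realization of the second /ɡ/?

[ɣ]

/ɡ/ — between /a/ and /o/, immediately after a vowel — surfaces as [ɣ] (rule 2).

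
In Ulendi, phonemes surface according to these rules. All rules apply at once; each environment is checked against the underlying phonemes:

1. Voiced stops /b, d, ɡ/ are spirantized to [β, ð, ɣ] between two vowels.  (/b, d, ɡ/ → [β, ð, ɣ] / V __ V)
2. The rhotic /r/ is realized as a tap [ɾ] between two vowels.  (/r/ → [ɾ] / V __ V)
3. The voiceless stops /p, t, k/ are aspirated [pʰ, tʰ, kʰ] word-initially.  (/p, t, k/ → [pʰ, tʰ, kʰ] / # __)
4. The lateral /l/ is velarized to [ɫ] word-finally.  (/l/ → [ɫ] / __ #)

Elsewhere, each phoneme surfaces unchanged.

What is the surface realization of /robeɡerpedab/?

[roβeɣerpeðab]

/r/ (word-initial) fails the environment for rule 2, so it stays [r].
/o/ — not in any rule's target class → [o].
Rule 1 applies to /b/ (between /o/ and /e/: between two vowels) → [β].
/e/ stays [e].
/ɡ/ — between /e/ and /e/, between two vowels — surfaces as [ɣ] (rule 1).
/e/ — not in any rule's target class → [e].
/r/ (between /e/ and /p/) is in the target of rule 2 but the environment (between two vowels) is not met → [r].
/p/ (between /r/ and /e/): rule 3 targets it, but not word-initially → unchanged [p].
/e/ — not in any rule's target class → [e].
/d/ — between /e/ and /a/, between two vowels — surfaces as [ð] (rule 1).
/a/ stays [a].
/b/ (word-final) fails the environment for rule 1, so it stays [b].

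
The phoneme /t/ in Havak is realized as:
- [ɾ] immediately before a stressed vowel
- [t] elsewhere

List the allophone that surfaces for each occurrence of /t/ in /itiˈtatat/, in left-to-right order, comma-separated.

Occurrence 1 (position 2): no conditioning environment matches → elsewhere allophone [t].
Occurrence 2 (position 4): immediately before a stressed vowel → [ɾ].
Occurrence 3 (position 6): no conditioning environment matches → elsewhere allophone [t].
Occurrence 4 (position 8): no conditioning environment matches → elsewhere allophone [t].

[t], [ɾ], [t], [t]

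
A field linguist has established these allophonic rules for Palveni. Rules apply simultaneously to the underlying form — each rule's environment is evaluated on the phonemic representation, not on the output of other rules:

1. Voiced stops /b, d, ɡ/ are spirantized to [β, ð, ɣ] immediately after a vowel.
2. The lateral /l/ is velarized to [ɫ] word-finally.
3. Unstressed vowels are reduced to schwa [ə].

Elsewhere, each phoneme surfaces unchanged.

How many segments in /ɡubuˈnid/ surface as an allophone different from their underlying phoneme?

Segments that undergo a rule: /u/ → [ə] (rule 3); /b/ → [β] (rule 1); /u/ → [ə] (rule 3); /d/ → [ð] (rule 1).
All other segments surface unchanged.

4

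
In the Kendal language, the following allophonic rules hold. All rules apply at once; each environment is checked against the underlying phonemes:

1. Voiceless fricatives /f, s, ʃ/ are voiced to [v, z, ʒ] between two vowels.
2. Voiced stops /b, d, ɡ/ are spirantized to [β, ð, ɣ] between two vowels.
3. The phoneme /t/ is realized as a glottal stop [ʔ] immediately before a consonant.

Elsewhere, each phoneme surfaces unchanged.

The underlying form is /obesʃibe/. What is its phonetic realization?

/o/ — not in any rule's target class → [o].
/b/ — between /o/ and /e/, between two vowels — surfaces as [β] (rule 2).
/e/ — not in any rule's target class → [e].
/s/ (between /e/ and /ʃ/) is in the target of rule 1 but the environment (between two vowels) is not met → [s].
/ʃ/ (between /s/ and /i/) fails the environment for rule 1, so it stays [ʃ].
/i/ (between /ʃ/ and /b/): no rule targets it → [i].
Rule 2 applies to /b/ (between /i/ and /e/: between two vowels) → [β].
/e/ — not in any rule's target class → [e].

[oβesʃiβe]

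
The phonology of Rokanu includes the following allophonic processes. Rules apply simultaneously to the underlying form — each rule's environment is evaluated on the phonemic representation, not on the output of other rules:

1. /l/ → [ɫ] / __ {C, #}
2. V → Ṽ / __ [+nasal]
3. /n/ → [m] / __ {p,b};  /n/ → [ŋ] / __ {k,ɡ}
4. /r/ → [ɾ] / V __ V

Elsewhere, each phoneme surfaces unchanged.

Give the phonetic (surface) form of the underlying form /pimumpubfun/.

[pĩmũmpubfũn]

Rule 2 applies to /i/ (between /p/ and /m/: before a nasal consonant) → [ĩ].
/u/ (between /m/ and /m/) occurs before a nasal consonant → [ũ] by rule 2.
/u/ (between /p/ and /b/) is in the target of rule 2 but the environment (before a nasal consonant) is not met → [u].
/u/ (between /f/ and /n/): before a nasal consonant, so rule 2 applies → [ũ].
/n/ (word-final) fails the environment for rule 3, so it stays [n].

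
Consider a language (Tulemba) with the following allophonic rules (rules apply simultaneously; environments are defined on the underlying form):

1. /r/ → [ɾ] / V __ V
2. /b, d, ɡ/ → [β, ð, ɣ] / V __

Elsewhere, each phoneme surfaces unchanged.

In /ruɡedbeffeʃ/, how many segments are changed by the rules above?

Segments that undergo a rule: /ɡ/ → [ɣ] (rule 2); /d/ → [ð] (rule 2).
All other segments surface unchanged.

2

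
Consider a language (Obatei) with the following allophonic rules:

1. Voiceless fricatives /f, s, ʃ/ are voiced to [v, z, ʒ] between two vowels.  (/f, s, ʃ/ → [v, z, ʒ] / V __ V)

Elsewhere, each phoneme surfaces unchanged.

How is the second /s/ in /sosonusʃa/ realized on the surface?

/s/ — between /o/ and /o/, between two vowels — surfaces as [z] (rule 1).

[z]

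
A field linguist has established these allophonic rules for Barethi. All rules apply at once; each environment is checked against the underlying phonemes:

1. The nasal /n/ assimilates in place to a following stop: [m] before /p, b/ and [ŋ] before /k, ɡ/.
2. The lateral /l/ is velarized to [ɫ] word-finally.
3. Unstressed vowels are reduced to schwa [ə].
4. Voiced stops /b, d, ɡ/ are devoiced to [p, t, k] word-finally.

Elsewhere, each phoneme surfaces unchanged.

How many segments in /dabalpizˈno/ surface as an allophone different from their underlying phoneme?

3

Segments that undergo a rule: /a/ → [ə] (rule 3); /a/ → [ə] (rule 3); /i/ → [ə] (rule 3).
All other segments surface unchanged.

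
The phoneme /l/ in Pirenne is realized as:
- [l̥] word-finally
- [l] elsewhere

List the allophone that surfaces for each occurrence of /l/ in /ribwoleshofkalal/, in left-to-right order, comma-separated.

[l], [l], [l̥]

Occurrence 1 (position 6): no conditioning environment matches → elsewhere allophone [l].
Occurrence 2 (position 14): no conditioning environment matches → elsewhere allophone [l].
Occurrence 3 (position 16): word-finally → [l̥].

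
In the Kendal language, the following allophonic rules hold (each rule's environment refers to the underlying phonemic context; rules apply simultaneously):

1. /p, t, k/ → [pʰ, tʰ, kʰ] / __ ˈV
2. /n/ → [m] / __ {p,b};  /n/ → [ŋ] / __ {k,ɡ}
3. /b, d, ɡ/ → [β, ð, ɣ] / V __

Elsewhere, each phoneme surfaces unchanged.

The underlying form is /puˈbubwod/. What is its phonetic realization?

[puˈβuβwoð]

/p/ (word-initial) fails the environment for rule 1, so it stays [p].
/u/ (between /p/ and /b/) is unaffected → [u].
/b/ (between /u/ and /u/): immediately after a vowel, so rule 3 applies → [β].
/u/ — not in any rule's target class → [u].
/b/ (between /u/ and /w/): immediately after a vowel, so rule 3 applies → [β].
/w/ stays [w].
/o/ stays [o].
/d/ meets the environment for rule 3 (immediately after a vowel) → [ð].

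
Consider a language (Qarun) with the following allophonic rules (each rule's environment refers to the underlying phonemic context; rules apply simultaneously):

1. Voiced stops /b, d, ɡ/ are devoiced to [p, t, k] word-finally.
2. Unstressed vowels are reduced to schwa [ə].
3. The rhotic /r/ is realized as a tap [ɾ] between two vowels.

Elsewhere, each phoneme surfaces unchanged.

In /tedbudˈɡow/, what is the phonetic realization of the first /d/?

/d/ (between /e/ and /b/) is in the target of rule 1 but the environment (word-finally) is not met → [d].

[d]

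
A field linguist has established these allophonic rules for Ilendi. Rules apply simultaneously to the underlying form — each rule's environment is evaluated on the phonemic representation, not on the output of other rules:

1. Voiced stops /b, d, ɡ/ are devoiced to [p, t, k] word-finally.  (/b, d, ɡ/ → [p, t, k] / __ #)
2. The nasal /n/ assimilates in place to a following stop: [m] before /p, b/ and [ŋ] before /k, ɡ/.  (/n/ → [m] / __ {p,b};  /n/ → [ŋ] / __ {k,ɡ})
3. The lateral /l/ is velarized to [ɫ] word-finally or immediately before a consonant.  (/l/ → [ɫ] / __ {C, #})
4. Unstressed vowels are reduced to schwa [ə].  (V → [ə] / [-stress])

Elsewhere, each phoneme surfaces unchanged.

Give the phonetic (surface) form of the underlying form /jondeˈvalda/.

[jəndəˈvaɫdə]

/j/ stays [j].
/o/ (between /j/ and /n/) occurs in an unstressed syllable → [ə] by rule 4.
/n/ (between /o/ and /d/): rule 2 targets it, but not before a labial or velar stop → unchanged [n].
/d/ — between /n/ and /e/; rule 1 does not apply here → [d].
/e/ — between /d/ and /v/, in an unstressed syllable — surfaces as [ə] (rule 4).
/v/ (between /e/ and /a/) is unaffected → [v].
/a/ — between /v/ and /l/; rule 4 does not apply here → [a].
/l/ meets the environment for rule 3 (word-finally or immediately before a consonant) → [ɫ].
/d/ (between /l/ and /a/) is in the target of rule 1 but the environment (word-finally) is not met → [d].
/a/ (word-final) occurs in an unstressed syllable → [ə] by rule 4.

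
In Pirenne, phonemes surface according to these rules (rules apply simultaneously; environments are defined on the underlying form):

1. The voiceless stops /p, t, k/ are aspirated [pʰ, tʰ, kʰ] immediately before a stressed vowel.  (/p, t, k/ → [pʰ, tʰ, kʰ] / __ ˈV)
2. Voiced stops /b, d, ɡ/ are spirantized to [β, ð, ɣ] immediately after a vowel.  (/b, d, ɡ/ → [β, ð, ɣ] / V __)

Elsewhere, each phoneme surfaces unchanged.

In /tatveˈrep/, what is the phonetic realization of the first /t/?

[t]

/t/ — word-initial; rule 1 does not apply here → [t].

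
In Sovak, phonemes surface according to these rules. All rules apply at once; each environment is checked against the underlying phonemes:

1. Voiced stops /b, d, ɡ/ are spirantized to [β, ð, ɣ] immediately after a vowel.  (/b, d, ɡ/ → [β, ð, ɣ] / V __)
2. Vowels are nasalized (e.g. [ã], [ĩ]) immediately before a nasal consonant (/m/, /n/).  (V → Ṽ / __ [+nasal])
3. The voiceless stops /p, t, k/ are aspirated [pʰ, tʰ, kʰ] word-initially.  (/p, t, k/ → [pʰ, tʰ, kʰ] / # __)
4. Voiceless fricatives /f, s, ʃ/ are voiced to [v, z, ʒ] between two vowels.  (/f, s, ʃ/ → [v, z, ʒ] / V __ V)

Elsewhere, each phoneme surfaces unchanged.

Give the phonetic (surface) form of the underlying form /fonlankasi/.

[fõnlãnkazi]

/f/ (word-initial): rule 4 targets it, but not between two vowels → unchanged [f].
Rule 2 applies to /o/ (between /f/ and /n/: before a nasal consonant) → [õ].
/n/ (between /o/ and /l/): no rule targets it → [n].
/l/ (between /n/ and /a/): no rule targets it → [l].
/a/ (between /l/ and /n/) occurs before a nasal consonant → [ã] by rule 2.
/n/ (between /a/ and /k/) is unaffected → [n].
/k/ (between /n/ and /a/): rule 3 targets it, but not word-initially → unchanged [k].
/a/ — between /k/ and /s/; rule 2 does not apply here → [a].
/s/ — between /a/ and /i/, between two vowels — surfaces as [z] (rule 4).
/i/ (word-final) is in the target of rule 2 but the environment (before a nasal consonant) is not met → [i].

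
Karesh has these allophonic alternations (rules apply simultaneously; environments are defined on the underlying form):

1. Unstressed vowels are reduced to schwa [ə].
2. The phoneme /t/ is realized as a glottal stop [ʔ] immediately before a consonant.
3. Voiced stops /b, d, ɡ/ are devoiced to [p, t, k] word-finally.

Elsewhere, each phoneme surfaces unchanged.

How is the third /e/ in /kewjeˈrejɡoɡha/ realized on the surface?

/e/ (between /r/ and /j/): rule 1 targets it, but not in an unstressed syllable → unchanged [e].

[e]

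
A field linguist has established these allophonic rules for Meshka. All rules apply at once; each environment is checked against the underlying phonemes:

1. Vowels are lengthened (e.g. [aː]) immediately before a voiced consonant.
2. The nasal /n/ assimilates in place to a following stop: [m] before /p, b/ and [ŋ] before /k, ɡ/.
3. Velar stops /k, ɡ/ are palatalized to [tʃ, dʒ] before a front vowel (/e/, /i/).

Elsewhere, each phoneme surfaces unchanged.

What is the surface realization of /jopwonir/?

[jopwoːniːr]

/o/ (between /j/ and /p/) fails the environment for rule 1, so it stays [o].
/o/ (between /w/ and /n/) occurs before a voiced consonant → [oː] by rule 1.
/n/ — between /o/ and /i/; rule 2 does not apply here → [n].
/i/ meets the environment for rule 1 (before a voiced consonant) → [iː].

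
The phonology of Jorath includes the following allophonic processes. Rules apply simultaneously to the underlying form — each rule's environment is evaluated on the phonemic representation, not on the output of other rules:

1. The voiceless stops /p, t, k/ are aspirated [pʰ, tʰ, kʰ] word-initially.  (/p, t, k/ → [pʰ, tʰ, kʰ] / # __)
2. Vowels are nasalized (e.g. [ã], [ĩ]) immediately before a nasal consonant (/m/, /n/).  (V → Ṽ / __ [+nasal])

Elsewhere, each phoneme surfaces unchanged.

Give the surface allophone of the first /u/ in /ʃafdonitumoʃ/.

[ũ]

Rule 2 applies to /u/ (between /t/ and /m/: before a nasal consonant) → [ũ].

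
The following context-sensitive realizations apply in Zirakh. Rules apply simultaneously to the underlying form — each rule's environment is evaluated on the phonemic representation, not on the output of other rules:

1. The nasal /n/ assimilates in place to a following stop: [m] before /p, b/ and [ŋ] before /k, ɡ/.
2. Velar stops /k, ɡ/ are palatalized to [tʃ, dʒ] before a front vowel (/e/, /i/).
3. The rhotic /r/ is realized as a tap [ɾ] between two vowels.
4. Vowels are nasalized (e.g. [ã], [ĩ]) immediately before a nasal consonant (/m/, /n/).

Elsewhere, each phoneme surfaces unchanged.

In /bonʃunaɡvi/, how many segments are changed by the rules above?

2

Segments that undergo a rule: /o/ → [õ] (rule 4); /u/ → [ũ] (rule 4).
All other segments surface unchanged.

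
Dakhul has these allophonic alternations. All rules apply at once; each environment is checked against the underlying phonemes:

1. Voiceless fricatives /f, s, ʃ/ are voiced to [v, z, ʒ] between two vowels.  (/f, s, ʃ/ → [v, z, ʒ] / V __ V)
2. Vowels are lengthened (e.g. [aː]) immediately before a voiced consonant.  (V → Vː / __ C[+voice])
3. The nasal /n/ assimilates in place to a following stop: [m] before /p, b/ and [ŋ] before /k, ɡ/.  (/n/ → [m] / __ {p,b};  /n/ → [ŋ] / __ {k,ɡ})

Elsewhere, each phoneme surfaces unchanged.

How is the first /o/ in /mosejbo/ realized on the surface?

[o]

/o/ (between /m/ and /s/) fails the environment for rule 2, so it stays [o].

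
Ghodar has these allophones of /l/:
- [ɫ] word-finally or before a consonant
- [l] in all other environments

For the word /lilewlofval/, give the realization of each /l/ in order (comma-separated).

Occurrence 1 (position 1): no conditioning environment matches → elsewhere allophone [l].
Occurrence 2 (position 3): no conditioning environment matches → elsewhere allophone [l].
Occurrence 3 (position 6): no conditioning environment matches → elsewhere allophone [l].
Occurrence 4 (position 11): word-finally or before a consonant → [ɫ].

[l], [l], [l], [ɫ]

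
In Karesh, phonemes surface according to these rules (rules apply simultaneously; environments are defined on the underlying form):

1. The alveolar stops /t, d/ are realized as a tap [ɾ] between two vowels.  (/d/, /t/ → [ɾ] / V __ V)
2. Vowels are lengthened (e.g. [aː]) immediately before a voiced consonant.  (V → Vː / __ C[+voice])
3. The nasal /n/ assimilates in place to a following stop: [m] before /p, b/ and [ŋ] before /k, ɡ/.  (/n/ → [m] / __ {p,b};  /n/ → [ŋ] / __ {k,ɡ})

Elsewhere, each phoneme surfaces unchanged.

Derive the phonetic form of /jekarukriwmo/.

/e/ (between /j/ and /k/): rule 2 targets it, but not before a voiced consonant → unchanged [e].
/a/ — between /k/ and /r/, before a voiced consonant — surfaces as [aː] (rule 2).
/u/ (between /r/ and /k/) is in the target of rule 2 but the environment (before a voiced consonant) is not met → [u].
/i/ (between /r/ and /w/): before a voiced consonant, so rule 2 applies → [iː].
/o/ (word-final) fails the environment for rule 2, so it stays [o].

[jekaːrukriːwmo]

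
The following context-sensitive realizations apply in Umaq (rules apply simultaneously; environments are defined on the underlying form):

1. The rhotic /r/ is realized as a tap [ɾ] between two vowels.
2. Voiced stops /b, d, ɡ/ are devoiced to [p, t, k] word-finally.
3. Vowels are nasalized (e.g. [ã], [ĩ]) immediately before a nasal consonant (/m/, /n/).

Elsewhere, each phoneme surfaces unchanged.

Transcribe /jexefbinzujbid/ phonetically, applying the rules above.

[jexefbĩnzujbit]

/j/ (word-initial) is unaffected → [j].
/e/ (between /j/ and /x/) is in the target of rule 3 but the environment (before a nasal consonant) is not met → [e].
/x/ stays [x].
/e/ (between /x/ and /f/): rule 3 targets it, but not before a nasal consonant → unchanged [e].
/f/ (between /e/ and /b/): no rule targets it → [f].
/b/ (between /f/ and /i/): rule 2 targets it, but not word-finally → unchanged [b].
/i/ (between /b/ and /n/): before a nasal consonant, so rule 3 applies → [ĩ].
/n/ (between /i/ and /z/): no rule targets it → [n].
/z/ — not in any rule's target class → [z].
/u/ (between /z/ and /j/) fails the environment for rule 3, so it stays [u].
/j/ (between /u/ and /b/) is unaffected → [j].
/b/ (between /j/ and /i/): rule 2 targets it, but not word-finally → unchanged [b].
/i/ (between /b/ and /d/) is in the target of rule 3 but the environment (before a nasal consonant) is not met → [i].
/d/ (word-final): word-finally, so rule 2 applies → [t].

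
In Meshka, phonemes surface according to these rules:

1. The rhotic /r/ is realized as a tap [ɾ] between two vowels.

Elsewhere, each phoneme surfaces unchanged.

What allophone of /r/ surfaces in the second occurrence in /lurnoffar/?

/r/ — word-final; rule 1 does not apply here → [r].

[r]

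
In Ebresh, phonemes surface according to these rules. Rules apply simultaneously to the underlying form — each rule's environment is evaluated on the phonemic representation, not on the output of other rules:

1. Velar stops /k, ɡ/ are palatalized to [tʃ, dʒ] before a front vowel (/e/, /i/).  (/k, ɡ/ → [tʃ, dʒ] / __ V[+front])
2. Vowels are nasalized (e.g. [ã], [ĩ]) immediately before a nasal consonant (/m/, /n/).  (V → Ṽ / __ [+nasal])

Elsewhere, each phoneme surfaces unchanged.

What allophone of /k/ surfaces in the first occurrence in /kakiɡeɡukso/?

[k]

/k/ (word-initial) fails the environment for rule 1, so it stays [k].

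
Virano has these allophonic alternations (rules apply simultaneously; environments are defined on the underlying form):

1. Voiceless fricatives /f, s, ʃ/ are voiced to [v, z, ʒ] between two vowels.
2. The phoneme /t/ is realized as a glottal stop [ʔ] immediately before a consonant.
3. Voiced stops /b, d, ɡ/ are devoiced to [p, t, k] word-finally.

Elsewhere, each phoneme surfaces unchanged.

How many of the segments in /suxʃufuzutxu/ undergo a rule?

Segments that undergo a rule: /f/ → [v] (rule 1); /t/ → [ʔ] (rule 2).
All other segments surface unchanged.

2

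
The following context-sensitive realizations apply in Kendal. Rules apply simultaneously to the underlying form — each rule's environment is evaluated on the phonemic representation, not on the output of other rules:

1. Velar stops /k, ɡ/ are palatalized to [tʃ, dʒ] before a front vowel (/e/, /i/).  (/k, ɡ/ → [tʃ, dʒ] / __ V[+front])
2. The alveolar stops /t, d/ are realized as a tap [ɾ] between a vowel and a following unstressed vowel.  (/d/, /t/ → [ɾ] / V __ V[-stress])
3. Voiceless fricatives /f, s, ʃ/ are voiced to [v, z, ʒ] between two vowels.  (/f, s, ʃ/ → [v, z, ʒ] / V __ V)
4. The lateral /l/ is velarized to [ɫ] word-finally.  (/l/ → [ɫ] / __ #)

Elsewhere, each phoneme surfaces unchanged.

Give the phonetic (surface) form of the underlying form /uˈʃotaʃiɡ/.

[uˈʒoɾaʒiɡ]

/u/ (word-initial) is unaffected → [u].
/ʃ/ meets the environment for rule 3 (between two vowels) → [ʒ].
/o/ (between /ʃ/ and /t/) is unaffected → [o].
/t/ (between /o/ and /a/) occurs between a vowel and a following unstressed vowel → [ɾ] by rule 2.
/a/ — not in any rule's target class → [a].
/ʃ/ meets the environment for rule 3 (between two vowels) → [ʒ].
/i/ — not in any rule's target class → [i].
/ɡ/ — word-final; rule 1 does not apply here → [ɡ].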